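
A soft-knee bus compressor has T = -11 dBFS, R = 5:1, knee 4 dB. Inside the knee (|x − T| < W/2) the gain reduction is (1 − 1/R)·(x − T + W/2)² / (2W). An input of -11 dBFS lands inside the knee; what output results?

-11.4 dBFS

x − T + W/2 = -11 − (-11) + 2 = 2.
GR = (1 − 1/5) × 2² / 8 = 0.8 × 4 / 8 = 0.4 dB.
Output = -11 − 0.4 = -11.4 dBFS.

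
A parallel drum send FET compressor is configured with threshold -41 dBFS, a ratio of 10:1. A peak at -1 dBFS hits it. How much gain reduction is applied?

Overshoot = -1 − (-41) = 40 dB.
After 10:1 compression the overshoot becomes 40/10 = 4 dB.
So the signal is attenuated by 40 − 4 = 36 dB.

36 dB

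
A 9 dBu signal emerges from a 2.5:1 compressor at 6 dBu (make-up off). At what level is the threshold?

Let T be the threshold. Output overshoot = (input overshoot)/R, so 6 − T = (9 − T)/2.5.
2.5·(6 − T) = 9 − T → 1.5·T = 15 − 9 = 6.
T = 6/1.5 = 4 dBu.

4 dBu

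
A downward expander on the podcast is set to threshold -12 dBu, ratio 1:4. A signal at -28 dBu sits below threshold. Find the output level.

-76 dBu

The input is 16 dB below the -12 dBu threshold.
A 1:4 expander multiplies undershoot by 4: 16 × 4 = 64 dB below threshold.
Output = -12 − 64 = -76 dBu.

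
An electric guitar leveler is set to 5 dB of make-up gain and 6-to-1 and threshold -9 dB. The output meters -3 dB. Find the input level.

Before make-up, the level was -3 − 5 = -8 dB.
The compressed level sits -8 − (-9) = 1 dB over threshold.
Before 6:1 compression the overshoot was 1 × 6 = 6 dB, so input = -9 + 6 = -3 dB.

-3 dB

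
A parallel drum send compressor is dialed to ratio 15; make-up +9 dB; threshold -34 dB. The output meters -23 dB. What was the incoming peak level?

-4 dB

Stripping the +9 dB make-up gives -32 dB at the gain stage.
Post-compression overshoot = -32 − (-34) = 2 dB.
Undo the ratio: input overshoot = 2 × 15 = 30 dB, giving input = -4 dB.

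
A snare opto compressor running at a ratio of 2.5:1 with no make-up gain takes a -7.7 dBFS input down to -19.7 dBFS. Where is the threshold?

-27.7 dBFS

Gain reduction = -7.7 − (-19.7) = 12 dB; output overshoot = GR / (R − 1) = 12 / 1.5 = 8 dB.
Threshold = output − output overshoot = -19.7 − 8 = -27.7 dBFS.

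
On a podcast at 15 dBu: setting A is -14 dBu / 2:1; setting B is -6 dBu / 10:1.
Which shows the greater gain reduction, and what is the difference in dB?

A: GR = 29 − 29/2 = 14.5 dB.
B: GR = 21 − 21/10 = 18.9 dB.
Difference: 4.4 dB in favour of B.

B, by 4.4 dB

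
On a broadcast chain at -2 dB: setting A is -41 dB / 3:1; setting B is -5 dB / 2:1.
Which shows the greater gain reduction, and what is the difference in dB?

A: overshoot 39 dB → output overshoot 13 dB → GR 26 dB.
B: overshoot 3 dB → output overshoot 1.5 dB → GR 1.5 dB.
Difference: 24.5 dB in favour of A.

A, by 24.5 dB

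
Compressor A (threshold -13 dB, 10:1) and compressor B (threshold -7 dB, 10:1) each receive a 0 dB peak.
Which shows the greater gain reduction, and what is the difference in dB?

A, by 5.4 dB

A: overshoot 13 dB → output overshoot 1.3 dB → GR 11.7 dB.
B: overshoot 7 dB → output overshoot 0.7 dB → GR 6.3 dB.
A reduces 5.4 dB more.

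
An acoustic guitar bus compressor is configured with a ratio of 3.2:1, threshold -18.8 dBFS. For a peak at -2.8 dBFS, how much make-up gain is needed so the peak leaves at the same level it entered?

Overshoot 16 dB → 16/3.2 = 5 dB after compression, so the compressed level is -18.8 + 5 = -13.8 dBFS.
Make-up = target − compressed = -2.8 − (-13.8) = 11 dB.

11 dB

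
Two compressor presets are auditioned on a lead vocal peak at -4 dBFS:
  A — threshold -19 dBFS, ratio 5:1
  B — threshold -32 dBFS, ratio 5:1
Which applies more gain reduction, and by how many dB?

B, by 10.4 dB

A: GR = 15 − 15/5 = 12 dB.
B: GR = 28 − 28/5 = 22.4 dB.
B reduces 10.4 dB more.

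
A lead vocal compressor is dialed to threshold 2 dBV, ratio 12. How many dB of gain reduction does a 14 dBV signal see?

Overshoot = 14 − 2 = 12 dB.
A 12:1 ratio leaves 1 dB of that excess.
So the signal is attenuated by 12 − 1 = 11 dB.

11 dB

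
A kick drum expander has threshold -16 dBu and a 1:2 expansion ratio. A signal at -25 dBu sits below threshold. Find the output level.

The input is 9 dB below the -16 dBu threshold.
A 1:2 expander multiplies undershoot by 2: 9 × 2 = 18 dB below threshold.
Output = -16 − 18 = -34 dBu.

-34 dBu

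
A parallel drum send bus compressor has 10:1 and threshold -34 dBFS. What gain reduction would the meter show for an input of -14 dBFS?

18 dB

-14 dBFS exceeds the threshold by 20 dB.
A 10:1 ratio leaves 2 dB of that excess.
So the signal is attenuated by 20 − 2 = 18 dB.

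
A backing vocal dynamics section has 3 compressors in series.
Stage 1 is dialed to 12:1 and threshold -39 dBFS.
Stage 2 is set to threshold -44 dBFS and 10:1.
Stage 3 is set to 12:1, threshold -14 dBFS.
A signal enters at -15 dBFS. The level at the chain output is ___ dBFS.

Stage 1: -15 dBFS is 24 dB over -39 dBFS; at 12:1 that becomes 2 dB over, giving -37 dBFS.
Stage 2: overshoot 7 dB → 7/10 = 0.7 dB → -43.3 dBFS.
Stage 3: -43.3 dBFS is at or below the -14 dBFS threshold — no compression; output -43.3 dBFS.

-43.3 dBFS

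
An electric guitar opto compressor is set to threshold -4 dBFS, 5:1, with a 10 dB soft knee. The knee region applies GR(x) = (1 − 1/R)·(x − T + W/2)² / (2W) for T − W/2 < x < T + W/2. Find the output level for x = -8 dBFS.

x − T + W/2 = -8 − (-4) + 5 = 1.
GR = (1 − 1/5) × 1² / 20 = 0.8 × 1 / 20 = 0.04 dB.
Output = -8 − 0.04 = -8.04 dBFS.

-8.04 dBFS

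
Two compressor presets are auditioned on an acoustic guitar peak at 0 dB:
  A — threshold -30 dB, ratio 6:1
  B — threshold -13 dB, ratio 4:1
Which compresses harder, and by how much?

A, by 15.25 dB

A: 30 dB over, compressed to 5 dB over, so 25 dB of GR.
B: 13 dB over, compressed to 3.25 dB over, so 9.75 dB of GR.
A reduces 15.25 dB more.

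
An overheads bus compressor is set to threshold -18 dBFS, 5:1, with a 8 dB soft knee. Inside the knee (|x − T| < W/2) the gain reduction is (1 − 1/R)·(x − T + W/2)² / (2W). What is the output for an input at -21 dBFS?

x − T + W/2 = -21 − (-18) + 4 = 1.
GR = (1 − 1/5) × 1² / 16 = 0.8 × 1 / 16 = 0.05 dB.
Output = -21 − 0.05 = -21.05 dBFS.

-21.05 dBFS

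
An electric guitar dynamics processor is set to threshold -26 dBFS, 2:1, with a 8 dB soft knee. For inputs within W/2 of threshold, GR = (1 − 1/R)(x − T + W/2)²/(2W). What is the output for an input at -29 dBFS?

-29.03125 dBFS

x − T + W/2 = -29 − (-26) + 4 = 1.
GR = (1 − 1/2) × 1² / 16 = 0.5 × 1 / 16 = 0.03125 dB.
Output = -29 − 0.03125 = -29.03125 dBFS.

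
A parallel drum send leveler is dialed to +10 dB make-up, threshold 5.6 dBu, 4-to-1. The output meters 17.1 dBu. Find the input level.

Remove make-up: 17.1 − 10 = 7.1 dBu.
That's 1.5 dB above the 5.6 dBu threshold.
Input overshoot = R × output overshoot = 6 dB → input = 5.6 + 6 = 11.6 dBu.

11.6 dBu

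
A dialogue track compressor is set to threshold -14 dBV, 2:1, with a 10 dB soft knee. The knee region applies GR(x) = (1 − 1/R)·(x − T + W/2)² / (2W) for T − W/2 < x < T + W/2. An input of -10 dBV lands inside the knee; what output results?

x − T + W/2 = -10 − (-14) + 5 = 9.
GR = (1 − 1/2) × 9² / 20 = 0.5 × 81 / 20 = 2.025 dB.
Output = -10 − 2.025 = -12.025 dBV.

-12.025 dBV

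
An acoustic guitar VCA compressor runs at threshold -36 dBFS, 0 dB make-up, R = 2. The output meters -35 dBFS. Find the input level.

Post-compression overshoot = -35 − (-36) = 1 dB.
Undo the ratio: input overshoot = 1 × 2 = 2 dB, giving input = -34 dBFS.

-34 dBFS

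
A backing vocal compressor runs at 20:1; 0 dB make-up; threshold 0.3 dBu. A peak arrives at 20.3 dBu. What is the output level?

1.3 dBu

20.3 dBu sits 20 dB over threshold.
The 20 dB excess becomes 1 dB after 20:1 reduction.
That puts the output at 1.3 dBu.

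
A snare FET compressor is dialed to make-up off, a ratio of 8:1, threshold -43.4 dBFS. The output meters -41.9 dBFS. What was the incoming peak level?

Post-compression overshoot = -41.9 − (-43.4) = 1.5 dB.
Input overshoot = R × output overshoot = 12 dB → input = -43.4 + 12 = -31.4 dBFS.

-31.4 dBFS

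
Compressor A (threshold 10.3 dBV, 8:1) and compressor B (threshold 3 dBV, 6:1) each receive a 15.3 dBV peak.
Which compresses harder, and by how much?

B, by 5.875 dB

A: 5 dB over, compressed to 0.625 dB over, so 4.375 dB of GR.
B: 12.3 dB over, compressed to 2.05 dB over, so 10.25 dB of GR.
B reduces 5.875 dB more.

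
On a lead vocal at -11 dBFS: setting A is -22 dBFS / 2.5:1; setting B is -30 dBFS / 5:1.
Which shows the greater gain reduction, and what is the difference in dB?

A: 11 dB over, compressed to 4.4 dB over, so 6.6 dB of GR.
B: 19 dB over, compressed to 3.8 dB over, so 15.2 dB of GR.
B applies 8.6 dB more gain reduction.

B, by 8.6 dB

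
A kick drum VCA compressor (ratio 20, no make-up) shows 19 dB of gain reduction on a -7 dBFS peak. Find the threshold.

-27 dBFS

Gain reduction = -7 − (-26) = 19 dB; output overshoot = GR / (R − 1) = 19 / 19 = 1 dB.
Threshold = output − output overshoot = -26 − 1 = -27 dBFS.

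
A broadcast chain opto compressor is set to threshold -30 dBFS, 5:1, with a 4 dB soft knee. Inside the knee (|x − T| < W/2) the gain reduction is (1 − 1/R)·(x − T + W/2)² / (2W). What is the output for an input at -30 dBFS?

-30.4 dBFS

x − T + W/2 = -30 − (-30) + 2 = 2.
GR = (1 − 1/5) × 2² / 8 = 0.8 × 4 / 8 = 0.4 dB.
Output = -30 − 0.4 = -30.4 dBFS.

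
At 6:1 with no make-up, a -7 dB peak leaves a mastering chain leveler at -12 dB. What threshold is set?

-13 dB

Input is 6 dB above T (since output overshoot × R = input overshoot: (-12 − T)·6 = -7 − T gives T = -13 dB).
Check: -13 + (-7 − (-13))/6 = -13 + 1 = -12 dB. ✓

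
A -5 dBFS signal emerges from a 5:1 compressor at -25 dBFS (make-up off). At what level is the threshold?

-30 dBFS

Input is 25 dB above T (since output overshoot × R = input overshoot: (-25 − T)·5 = -5 − T gives T = -30 dBFS).
Check: -30 + (-5 − (-30))/5 = -30 + 5 = -25 dBFS. ✓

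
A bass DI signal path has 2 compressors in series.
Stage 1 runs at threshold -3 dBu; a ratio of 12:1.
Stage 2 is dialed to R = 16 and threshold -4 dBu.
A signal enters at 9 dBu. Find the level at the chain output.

-3.875 dBu

Stage 1: overshoot 12 dB → 12/12 = 1 dB → -2 dBu.
Stage 2: overshoot 2 dB → 2/16 = 0.125 dB → -3.875 dBu.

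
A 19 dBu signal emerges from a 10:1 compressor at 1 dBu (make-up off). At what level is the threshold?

-1 dBu

Let T be the threshold. Output overshoot = (input overshoot)/R, so 1 − T = (19 − T)/10.
10·(1 − T) = 19 − T → 9·T = 10 − 19 = -9.
T = -9/9 = -1 dBu.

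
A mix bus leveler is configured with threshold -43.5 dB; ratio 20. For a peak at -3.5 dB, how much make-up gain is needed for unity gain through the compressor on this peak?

38 dB

Overshoot 40 dB → 40/20 = 2 dB after compression, so the compressed level is -43.5 + 2 = -41.5 dB.
Make-up = target − compressed = -3.5 − (-41.5) = 38 dB.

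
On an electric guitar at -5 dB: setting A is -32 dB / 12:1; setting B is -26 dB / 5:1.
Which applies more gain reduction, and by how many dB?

A, by 7.95 dB

A: GR = 27 − 27/12 = 24.75 dB.
B: GR = 21 − 21/5 = 16.8 dB.
A reduces 7.95 dB more.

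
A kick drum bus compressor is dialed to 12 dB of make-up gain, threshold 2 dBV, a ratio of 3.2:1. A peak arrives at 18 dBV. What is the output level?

19 dBV

Overshoot: 18 − 2 = 16 dB.
3.2:1 compression reduces that to 16/3.2 = 5 dB over.
Output = 2 + 5 = 7 dBV; make-up adds 12 dB, giving 19 dBV.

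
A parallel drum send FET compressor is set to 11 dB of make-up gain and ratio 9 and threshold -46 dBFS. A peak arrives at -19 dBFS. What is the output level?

-32 dBFS

The input is 27 dB above the -46 dBFS threshold.
9:1 compression reduces that to 27/9 = 3 dB over.
So the level is -46 + 3 = -43 dBFS; make-up adds 11 dB, giving -32 dBFS.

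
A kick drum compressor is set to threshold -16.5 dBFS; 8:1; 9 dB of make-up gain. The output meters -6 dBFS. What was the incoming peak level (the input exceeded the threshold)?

-4.5 dBFS

Stripping the +9 dB make-up gives -15 dBFS at the gain stage.
That's 1.5 dB above the -16.5 dBFS threshold.
Undo the ratio: input overshoot = 1.5 × 8 = 12 dB, giving input = -4.5 dBFS.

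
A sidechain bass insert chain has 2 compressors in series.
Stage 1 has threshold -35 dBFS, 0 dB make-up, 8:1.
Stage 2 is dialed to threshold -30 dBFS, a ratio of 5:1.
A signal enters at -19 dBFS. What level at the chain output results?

-33 dBFS

Stage 1: -19 dBFS is 16 dB over -35 dBFS; at 8:1 that becomes 2 dB over, giving -33 dBFS.
Stage 2: -33 dBFS is at or below the -30 dBFS threshold — no compression; output -33 dBFS.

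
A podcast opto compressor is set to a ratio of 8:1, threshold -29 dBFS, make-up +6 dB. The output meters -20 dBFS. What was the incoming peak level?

-5 dBFS

Stripping the +6 dB make-up gives -26 dBFS at the gain stage.
That's 3 dB above the -29 dBFS threshold.
Input overshoot = R × output overshoot = 24 dB → input = -29 + 24 = -5 dBFS.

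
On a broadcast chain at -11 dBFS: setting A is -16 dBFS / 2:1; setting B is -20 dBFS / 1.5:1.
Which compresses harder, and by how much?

B, by 0.5 dB

A: GR = 5 − 5/2 = 2.5 dB.
B: GR = 9 − 9/1.5 = 3 dB.
B reduces 0.5 dB more.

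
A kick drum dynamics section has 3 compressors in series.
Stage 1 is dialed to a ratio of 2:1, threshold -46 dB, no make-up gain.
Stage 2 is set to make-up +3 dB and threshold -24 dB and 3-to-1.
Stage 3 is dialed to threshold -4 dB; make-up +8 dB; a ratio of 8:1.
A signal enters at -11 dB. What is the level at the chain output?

Stage 1: overshoot 35 dB → 35/2 = 17.5 dB → -28.5 dB.
Stage 2: -28.5 dB ≤ -24 dB, so stage 2 doesn't engage; make-up brings it to -25.5 dB.
Stage 3: -25.5 dB is at or below the -4 dB threshold — no compression; make-up brings it to -17.5 dB.

-17.5 dB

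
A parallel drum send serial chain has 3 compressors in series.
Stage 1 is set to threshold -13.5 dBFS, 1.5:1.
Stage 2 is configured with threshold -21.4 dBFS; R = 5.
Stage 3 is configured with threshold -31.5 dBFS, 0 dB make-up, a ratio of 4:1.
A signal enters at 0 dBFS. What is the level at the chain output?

Stage 1: 0 dBFS is 13.5 dB over -13.5 dBFS; at 1.5:1 that becomes 9 dB over, giving -4.5 dBFS.
Stage 2: overshoot 16.9 dB → 16.9/5 = 3.38 dB → -18.02 dBFS.
Stage 3: overshoot 13.48 dB → 13.48/4 = 3.37 dB → -28.13 dBFS.

-28.13 dBFS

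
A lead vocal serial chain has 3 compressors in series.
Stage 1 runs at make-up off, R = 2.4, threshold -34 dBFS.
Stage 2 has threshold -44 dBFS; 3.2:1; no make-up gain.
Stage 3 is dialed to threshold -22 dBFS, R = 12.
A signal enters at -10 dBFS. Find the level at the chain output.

Stage 1: 24 dB above -34 dBFS, reduced 2.4:1 to 10 dB above → -24 dBFS.
Stage 2: 20 dB above -44 dBFS, reduced 3.2:1 to 6.25 dB above → -37.75 dBFS.
Stage 3: -37.75 dBFS ≤ -22 dBFS, so stage 3 doesn't engage; output -37.75 dBFS.

-37.75 dBFS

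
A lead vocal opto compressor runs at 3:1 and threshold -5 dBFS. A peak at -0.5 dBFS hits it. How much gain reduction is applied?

3 dB

The signal is 4.5 dB above threshold.
After 3:1 compression the overshoot becomes 4.5/3 = 1.5 dB.
Gain reduction = 4.5 − 1.5 = 3 dB.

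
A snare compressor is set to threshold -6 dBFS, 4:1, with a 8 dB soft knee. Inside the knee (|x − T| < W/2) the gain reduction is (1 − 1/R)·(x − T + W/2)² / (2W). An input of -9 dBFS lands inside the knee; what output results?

x − T + W/2 = -9 − (-6) + 4 = 1.
GR = (1 − 1/4) × 1² / 16 = 0.75 × 1 / 16 = 0.046875 dB.
Output = -9 − 0.046875 = -9.046875 dBFS.

-9.046875 dBFS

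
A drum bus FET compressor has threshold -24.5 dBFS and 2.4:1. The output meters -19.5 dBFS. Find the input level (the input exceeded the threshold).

Post-compression overshoot = -19.5 − (-24.5) = 5 dB.
Undo the ratio: input overshoot = 5 × 2.4 = 12 dB, giving input = -12.5 dBFS.

-12.5 dBFS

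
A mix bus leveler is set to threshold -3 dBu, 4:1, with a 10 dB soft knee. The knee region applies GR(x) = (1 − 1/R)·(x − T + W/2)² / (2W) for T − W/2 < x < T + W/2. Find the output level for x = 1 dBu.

x − T + W/2 = 1 − (-3) + 5 = 9.
GR = (1 − 1/4) × 9² / 20 = 0.75 × 81 / 20 = 3.0375 dB.
Output = 1 − 3.0375 = -2.0375 dBu.

-2.0375 dBu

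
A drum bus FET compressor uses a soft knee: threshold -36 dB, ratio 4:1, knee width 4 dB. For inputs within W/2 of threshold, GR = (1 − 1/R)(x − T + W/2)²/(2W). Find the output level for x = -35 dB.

-35.84375 dB

x − T + W/2 = -35 − (-36) + 2 = 3.
GR = (1 − 1/4) × 3² / 8 = 0.75 × 9 / 8 = 0.84375 dB.
Output = -35 − 0.84375 = -35.84375 dB.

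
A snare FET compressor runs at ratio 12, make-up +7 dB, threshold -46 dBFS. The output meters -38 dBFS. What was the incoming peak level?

Before make-up, the level was -38 − 7 = -45 dBFS.
The compressed level sits -45 − (-46) = 1 dB over threshold.
Undo the ratio: input overshoot = 1 × 12 = 12 dB, giving input = -34 dBFS.

-34 dBFS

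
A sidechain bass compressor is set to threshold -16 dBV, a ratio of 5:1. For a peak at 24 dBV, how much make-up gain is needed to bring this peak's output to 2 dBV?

10 dB

Overshoot 40 dB → 40/5 = 8 dB after compression, so the compressed level is -16 + 8 = -8 dBV.
Make-up = target − compressed = 2 − (-8) = 10 dB.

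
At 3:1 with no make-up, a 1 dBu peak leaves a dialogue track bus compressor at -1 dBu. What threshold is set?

Let T be the threshold. Output overshoot = (input overshoot)/R, so -1 − T = (1 − T)/3.
3·(-1 − T) = 1 − T → 2·T = -3 − 1 = -4.
T = -4/2 = -2 dBu.

-2 dBu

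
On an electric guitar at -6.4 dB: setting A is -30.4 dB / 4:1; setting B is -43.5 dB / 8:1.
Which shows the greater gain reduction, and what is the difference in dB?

A: overshoot 24 dB → output overshoot 6 dB → GR 18 dB.
B: overshoot 37.1 dB → output overshoot 4.6375 dB → GR 32.4625 dB.
B reduces 14.4625 dB more.

B, by 14.4625 dB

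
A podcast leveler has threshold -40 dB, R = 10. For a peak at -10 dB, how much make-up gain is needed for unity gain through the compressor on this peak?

27 dB

Without make-up, output = threshold + overshoot/10 = -40 + 3 = -37 dB.
Gap to target: 27 dB.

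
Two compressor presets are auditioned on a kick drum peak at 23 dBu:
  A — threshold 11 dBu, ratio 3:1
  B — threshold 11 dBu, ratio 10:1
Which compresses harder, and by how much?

A: GR = 12 − 12/3 = 8 dB.
B: GR = 12 − 12/10 = 10.8 dB.
B applies 2.8 dB more gain reduction.

B, by 2.8 dB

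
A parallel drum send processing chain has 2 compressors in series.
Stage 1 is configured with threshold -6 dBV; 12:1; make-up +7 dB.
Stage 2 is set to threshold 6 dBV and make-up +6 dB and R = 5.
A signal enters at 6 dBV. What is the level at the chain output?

Stage 1: 12 dB above -6 dBV, reduced 12:1 to 1 dB above → -5 dBV; +7 dB make-up → 2 dBV.
Stage 2: 2 dBV is at or below the 6 dBV threshold — no compression; make-up brings it to 8 dBV.

8 dBV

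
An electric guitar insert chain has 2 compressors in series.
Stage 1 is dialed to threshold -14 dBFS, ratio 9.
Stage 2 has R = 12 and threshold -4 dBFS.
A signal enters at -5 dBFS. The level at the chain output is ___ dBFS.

-13 dBFS

Stage 1: overshoot 9 dB → 9/9 = 1 dB → -13 dBFS.
Stage 2: -13 dBFS is at or below the -4 dBFS threshold — no compression; output -13 dBFS.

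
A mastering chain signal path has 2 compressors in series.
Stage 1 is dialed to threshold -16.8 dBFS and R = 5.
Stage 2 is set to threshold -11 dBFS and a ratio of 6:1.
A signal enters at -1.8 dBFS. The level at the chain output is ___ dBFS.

Stage 1: -1.8 dBFS is 15 dB over -16.8 dBFS; at 5:1 that becomes 3 dB over, giving -13.8 dBFS.
Stage 2: -13.8 dBFS is at or below the -11 dBFS threshold — no compression; output -13.8 dBFS.

-13.8 dBFS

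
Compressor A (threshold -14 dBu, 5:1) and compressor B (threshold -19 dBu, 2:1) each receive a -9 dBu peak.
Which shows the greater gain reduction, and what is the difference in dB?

A: GR = 5 − 5/5 = 4 dB.
B: GR = 10 − 10/2 = 5 dB.
Difference: 1 dB in favour of B.

B, by 1 dB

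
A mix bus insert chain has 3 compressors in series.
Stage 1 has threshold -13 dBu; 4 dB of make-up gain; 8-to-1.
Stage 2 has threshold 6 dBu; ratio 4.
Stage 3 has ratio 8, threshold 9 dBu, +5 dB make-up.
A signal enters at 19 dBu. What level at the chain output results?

Stage 1: overshoot 32 dB → 32/8 = 4 dB → -9 dBu; +4 dB make-up → -5 dBu.
Stage 2: -5 dBu is at or below the 6 dBu threshold — no compression; output -5 dBu.
Stage 3: below threshold (-5 ≤ 9); passes unchanged; make-up brings it to 0 dBu.

0 dBu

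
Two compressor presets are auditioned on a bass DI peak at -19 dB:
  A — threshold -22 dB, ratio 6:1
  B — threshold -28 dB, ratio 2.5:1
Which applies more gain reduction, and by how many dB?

A: overshoot 3 dB → output overshoot 0.5 dB → GR 2.5 dB.
B: overshoot 9 dB → output overshoot 3.6 dB → GR 5.4 dB.
B reduces 2.9 dB more.

B, by 2.9 dB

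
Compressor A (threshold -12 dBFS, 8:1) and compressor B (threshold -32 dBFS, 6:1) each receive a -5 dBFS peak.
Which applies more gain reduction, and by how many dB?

A: overshoot 7 dB → output overshoot 0.875 dB → GR 6.125 dB.
B: overshoot 27 dB → output overshoot 4.5 dB → GR 22.5 dB.
Difference: 16.375 dB in favour of B.

B, by 16.375 dB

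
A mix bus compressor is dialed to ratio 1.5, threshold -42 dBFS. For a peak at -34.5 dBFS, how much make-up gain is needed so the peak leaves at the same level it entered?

2.5 dB

Without make-up, output = threshold + overshoot/1.5 = -42 + 5 = -37 dBFS.
Gap to target: 2.5 dB.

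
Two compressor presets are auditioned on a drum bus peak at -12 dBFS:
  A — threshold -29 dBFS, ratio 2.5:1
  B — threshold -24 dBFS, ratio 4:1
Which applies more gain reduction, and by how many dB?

A, by 1.2 dB

A: GR = 17 − 17/2.5 = 10.2 dB.
B: GR = 12 − 12/4 = 9 dB.
A applies 1.2 dB more gain reduction.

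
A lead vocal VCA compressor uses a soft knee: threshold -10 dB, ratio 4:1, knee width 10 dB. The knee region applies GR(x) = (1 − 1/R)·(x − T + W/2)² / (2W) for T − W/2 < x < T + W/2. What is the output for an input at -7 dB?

x − T + W/2 = -7 − (-10) + 5 = 8.
GR = (1 − 1/4) × 8² / 20 = 0.75 × 64 / 20 = 2.4 dB.
Output = -7 − 2.4 = -9.4 dB.

-9.4 dB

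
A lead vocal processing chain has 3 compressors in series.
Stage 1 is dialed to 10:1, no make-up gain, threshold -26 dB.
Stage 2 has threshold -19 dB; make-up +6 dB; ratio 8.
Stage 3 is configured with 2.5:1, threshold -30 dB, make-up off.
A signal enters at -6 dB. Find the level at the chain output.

-25.2 dB

Stage 1: 20 dB above -26 dB, reduced 10:1 to 2 dB above → -24 dB.
Stage 2: below threshold (-24 ≤ -19); passes unchanged; make-up brings it to -18 dB.
Stage 3: -18 dB is 12 dB over -30 dB; at 2.5:1 that becomes 4.8 dB over, giving -25.2 dB.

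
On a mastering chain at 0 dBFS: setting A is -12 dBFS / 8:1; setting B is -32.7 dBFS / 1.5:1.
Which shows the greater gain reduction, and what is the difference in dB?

B, by 0.4 dB

A: overshoot 12 dB → output overshoot 1.5 dB → GR 10.5 dB.
B: overshoot 32.7 dB → output overshoot 21.8 dB → GR 10.9 dB.
B applies 0.4 dB more gain reduction.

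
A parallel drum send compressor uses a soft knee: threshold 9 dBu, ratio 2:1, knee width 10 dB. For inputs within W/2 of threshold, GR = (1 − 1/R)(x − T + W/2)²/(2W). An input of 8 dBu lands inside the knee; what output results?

x − T + W/2 = 8 − 9 + 5 = 4.
GR = (1 − 1/2) × 4² / 20 = 0.5 × 16 / 20 = 0.4 dB.
Output = 8 − 0.4 = 7.6 dBu.

7.6 dBu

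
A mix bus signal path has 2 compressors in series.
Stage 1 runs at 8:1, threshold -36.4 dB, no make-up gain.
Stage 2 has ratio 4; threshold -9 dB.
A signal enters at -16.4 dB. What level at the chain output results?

-33.9 dB

Stage 1: 20 dB above -36.4 dB, reduced 8:1 to 2.5 dB above → -33.9 dB.
Stage 2: -33.9 dB is at or below the -9 dB threshold — no compression; output -33.9 dB.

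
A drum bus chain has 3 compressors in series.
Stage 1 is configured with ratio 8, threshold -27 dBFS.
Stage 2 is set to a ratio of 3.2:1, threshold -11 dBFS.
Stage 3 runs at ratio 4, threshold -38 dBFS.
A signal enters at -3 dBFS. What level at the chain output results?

Stage 1: overshoot 24 dB → 24/8 = 3 dB → -24 dBFS.
Stage 2: -24 dBFS is at or below the -11 dBFS threshold — no compression; output -24 dBFS.
Stage 3: -24 dBFS is 14 dB over -38 dBFS; at 4:1 that becomes 3.5 dB over, giving -34.5 dBFS.

-34.5 dBFS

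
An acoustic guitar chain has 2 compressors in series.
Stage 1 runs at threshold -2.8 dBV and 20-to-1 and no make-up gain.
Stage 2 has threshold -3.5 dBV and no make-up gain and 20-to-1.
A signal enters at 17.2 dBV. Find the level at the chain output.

-3.415 dBV

Stage 1: overshoot 20 dB → 20/20 = 1 dB → -1.8 dBV.
Stage 2: -1.8 dBV is 1.7 dB over -3.5 dBV; at 20:1 that becomes 0.085 dB over, giving -3.415 dBV.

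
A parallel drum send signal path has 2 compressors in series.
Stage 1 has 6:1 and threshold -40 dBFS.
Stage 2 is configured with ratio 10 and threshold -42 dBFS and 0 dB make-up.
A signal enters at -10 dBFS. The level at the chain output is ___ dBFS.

Stage 1: 30 dB above -40 dBFS, reduced 6:1 to 5 dB above → -35 dBFS.
Stage 2: overshoot 7 dB → 7/10 = 0.7 dB → -41.3 dBFS.

-41.3 dBFS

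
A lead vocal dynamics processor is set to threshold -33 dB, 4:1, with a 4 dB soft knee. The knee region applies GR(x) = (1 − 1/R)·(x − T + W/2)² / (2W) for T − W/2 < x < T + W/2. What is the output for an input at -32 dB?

x − T + W/2 = -32 − (-33) + 2 = 3.
GR = (1 − 1/4) × 3² / 8 = 0.75 × 9 / 8 = 0.84375 dB.
Output = -32 − 0.84375 = -32.84375 dB.

-32.84375 dB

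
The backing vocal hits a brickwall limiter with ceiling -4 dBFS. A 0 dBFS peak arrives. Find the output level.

A brickwall limiter is an ∞:1 compressor: any input above the ceiling is clamped to -4 dBFS.

-4 dBFS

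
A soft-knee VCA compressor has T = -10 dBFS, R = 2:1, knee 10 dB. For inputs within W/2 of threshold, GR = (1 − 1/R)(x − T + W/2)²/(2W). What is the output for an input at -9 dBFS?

x − T + W/2 = -9 − (-10) + 5 = 6.
GR = (1 − 1/2) × 6² / 20 = 0.5 × 36 / 20 = 0.9 dB.
Output = -9 − 0.9 = -9.9 dBFS.

-9.9 dBFS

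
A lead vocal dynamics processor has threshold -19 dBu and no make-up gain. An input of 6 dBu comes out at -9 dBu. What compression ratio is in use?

Input overshoot = 6 − (-19) = 25 dB; output overshoot = -9 − (-19) = 10 dB.
Ratio = 25 / 10 = 2.5.

2.5:1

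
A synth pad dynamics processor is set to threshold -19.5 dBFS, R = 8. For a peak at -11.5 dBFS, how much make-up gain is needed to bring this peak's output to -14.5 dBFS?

4 dB

Overshoot 8 dB → 8/8 = 1 dB after compression, so the compressed level is -19.5 + 1 = -18.5 dBFS.
Make-up = target − compressed = -14.5 − (-18.5) = 4 dB.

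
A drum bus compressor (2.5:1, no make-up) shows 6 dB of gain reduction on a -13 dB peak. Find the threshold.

-23 dB

Let T be the threshold. Output overshoot = (input overshoot)/R, so -19 − T = (-13 − T)/2.5.
2.5·(-19 − T) = -13 − T → 1.5·T = -47.5 − (-13) = -34.5.
T = -34.5/1.5 = -23 dB.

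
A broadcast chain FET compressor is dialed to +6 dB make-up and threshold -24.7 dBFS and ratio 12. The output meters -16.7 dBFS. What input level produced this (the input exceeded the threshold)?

Before make-up, the level was -16.7 − 6 = -22.7 dBFS.
Post-compression overshoot = -22.7 − (-24.7) = 2 dB.
Input overshoot = R × output overshoot = 24 dB → input = -24.7 + 24 = -0.7 dBFS.

-0.7 dBFS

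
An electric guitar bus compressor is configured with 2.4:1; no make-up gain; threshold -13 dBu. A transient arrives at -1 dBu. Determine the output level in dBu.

-8 dBu

The input is 12 dB above the -13 dBu threshold.
The 12 dB excess becomes 5 dB after 2.4:1 reduction.
Output = -13 + 5 = -8 dBu.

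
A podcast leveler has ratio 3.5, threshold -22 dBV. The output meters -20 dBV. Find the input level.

-15 dBV

That's 2 dB above the -22 dBV threshold.
Before 3.5:1 compression the overshoot was 2 × 3.5 = 7 dB, so input = -22 + 7 = -15 dBV.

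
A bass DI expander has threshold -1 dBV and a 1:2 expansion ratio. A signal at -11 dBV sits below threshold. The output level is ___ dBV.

Below threshold, a 1:2 expander applies gain = (2−1)×(T − x) of attenuation.
(2−1) × 10 = 10 dB, so output = -11 − 10 = -21 dBV.

-21 dBV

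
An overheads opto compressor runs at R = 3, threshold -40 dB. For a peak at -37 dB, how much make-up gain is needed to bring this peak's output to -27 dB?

Overshoot 3 dB → 3/3 = 1 dB after compression, so the compressed level is -40 + 1 = -39 dB.
Make-up = target − compressed = -27 − (-39) = 12 dB.

12 dB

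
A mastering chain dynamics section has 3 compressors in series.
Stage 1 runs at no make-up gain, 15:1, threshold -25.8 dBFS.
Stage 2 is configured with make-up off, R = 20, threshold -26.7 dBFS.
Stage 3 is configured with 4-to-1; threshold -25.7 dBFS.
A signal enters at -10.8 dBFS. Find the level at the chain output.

Stage 1: -10.8 dBFS is 15 dB over -25.8 dBFS; at 15:1 that becomes 1 dB over, giving -24.8 dBFS.
Stage 2: 1.9 dB above -26.7 dBFS, reduced 20:1 to 0.095 dB above → -26.605 dBFS.
Stage 3: below threshold (-26.605 ≤ -25.7); passes unchanged; output -26.605 dBFS.

-26.605 dBFS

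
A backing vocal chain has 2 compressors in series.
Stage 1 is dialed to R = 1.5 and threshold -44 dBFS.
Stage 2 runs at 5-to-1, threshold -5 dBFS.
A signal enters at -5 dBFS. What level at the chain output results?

Stage 1: overshoot 39 dB → 39/1.5 = 26 dB → -18 dBFS.
Stage 2: below threshold (-18 ≤ -5); passes unchanged; output -18 dBFS.

-18 dBFS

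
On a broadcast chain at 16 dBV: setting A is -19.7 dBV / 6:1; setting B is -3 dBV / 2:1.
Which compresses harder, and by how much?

A, by 20.25 dB

A: overshoot 35.7 dB → output overshoot 5.95 dB → GR 29.75 dB.
B: overshoot 19 dB → output overshoot 9.5 dB → GR 9.5 dB.
Difference: 20.25 dB in favour of A.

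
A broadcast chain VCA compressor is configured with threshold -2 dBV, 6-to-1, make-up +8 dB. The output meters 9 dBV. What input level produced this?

Before make-up, the level was 9 − 8 = 1 dBV.
Post-compression overshoot = 1 − (-2) = 3 dB.
Before 6:1 compression the overshoot was 3 × 6 = 18 dB, so input = -2 + 18 = 16 dBV.

16 dBV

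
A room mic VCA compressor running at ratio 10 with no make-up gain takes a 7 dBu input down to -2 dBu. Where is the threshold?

Let T be the threshold. Output overshoot = (input overshoot)/R, so -2 − T = (7 − T)/10.
10·(-2 − T) = 7 − T → 9·T = -20 − 7 = -27.
T = -27/9 = -3 dBu.

-3 dBu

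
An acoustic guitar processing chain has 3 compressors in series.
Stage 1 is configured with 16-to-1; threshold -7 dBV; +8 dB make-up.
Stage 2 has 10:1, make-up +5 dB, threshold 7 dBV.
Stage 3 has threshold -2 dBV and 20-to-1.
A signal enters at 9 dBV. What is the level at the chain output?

Stage 1: 16 dB above -7 dBV, reduced 16:1 to 1 dB above → -6 dBV; +8 dB make-up → 2 dBV.
Stage 2: 2 dBV ≤ 7 dBV, so stage 2 doesn't engage; make-up brings it to 7 dBV.
Stage 3: overshoot 9 dB → 9/20 = 0.45 dB → -1.55 dBV.

-1.55 dBV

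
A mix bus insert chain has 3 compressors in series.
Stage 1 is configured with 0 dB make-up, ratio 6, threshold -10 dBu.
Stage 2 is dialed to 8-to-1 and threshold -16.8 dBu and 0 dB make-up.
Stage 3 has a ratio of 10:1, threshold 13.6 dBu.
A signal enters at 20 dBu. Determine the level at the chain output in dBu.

Stage 1: 30 dB above -10 dBu, reduced 6:1 to 5 dB above → -5 dBu.
Stage 2: -5 dBu is 11.8 dB over -16.8 dBu; at 8:1 that becomes 1.475 dB over, giving -15.325 dBu.
Stage 3: below threshold (-15.325 ≤ 13.6); passes unchanged; output -15.325 dBu.

-15.325 dBu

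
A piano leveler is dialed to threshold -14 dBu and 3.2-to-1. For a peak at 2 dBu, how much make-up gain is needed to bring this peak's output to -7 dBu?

2 dB

The peak compresses to -14 + 16/3.2 = -9 dBu.
To reach -7 dBu requires -7 − (-9) = 2 dB of make-up.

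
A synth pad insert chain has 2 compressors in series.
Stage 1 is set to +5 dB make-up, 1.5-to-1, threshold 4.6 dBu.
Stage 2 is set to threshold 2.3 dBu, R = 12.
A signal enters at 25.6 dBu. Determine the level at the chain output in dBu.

4.075 dBu

Stage 1: 25.6 dBu is 21 dB over 4.6 dBu; at 1.5:1 that becomes 14 dB over, giving 18.6 dBu; +5 dB make-up → 23.6 dBu.
Stage 2: overshoot 21.3 dB → 21.3/12 = 1.775 dB → 4.075 dBu.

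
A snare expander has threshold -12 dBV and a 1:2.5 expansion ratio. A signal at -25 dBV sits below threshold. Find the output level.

Undershoot = (-12) − (-25) = 13 dB.
At 1:2.5, that expands to 32.5 dB under threshold.
Output = -12 − 32.5 = -44.5 dBV.

-44.5 dBV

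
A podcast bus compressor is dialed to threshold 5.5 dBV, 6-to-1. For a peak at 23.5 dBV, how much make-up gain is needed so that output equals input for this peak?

15 dB

Overshoot 18 dB → 18/6 = 3 dB after compression, so the compressed level is 5.5 + 3 = 8.5 dBV.
Make-up = target − compressed = 23.5 − 8.5 = 15 dB.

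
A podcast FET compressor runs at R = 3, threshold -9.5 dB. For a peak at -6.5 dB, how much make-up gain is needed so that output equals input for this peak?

2 dB

Overshoot 3 dB → 3/3 = 1 dB after compression, so the compressed level is -9.5 + 1 = -8.5 dB.
Make-up = target − compressed = -6.5 − (-8.5) = 2 dB.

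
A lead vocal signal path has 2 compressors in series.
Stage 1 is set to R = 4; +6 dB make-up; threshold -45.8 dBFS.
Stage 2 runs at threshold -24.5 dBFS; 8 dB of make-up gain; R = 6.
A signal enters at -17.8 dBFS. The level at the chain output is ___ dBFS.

Stage 1: -17.8 dBFS is 28 dB over -45.8 dBFS; at 4:1 that becomes 7 dB over, giving -38.8 dBFS; +6 dB make-up → -32.8 dBFS.
Stage 2: -32.8 dBFS ≤ -24.5 dBFS, so stage 2 doesn't engage; make-up brings it to -24.8 dBFS.

-24.8 dBFS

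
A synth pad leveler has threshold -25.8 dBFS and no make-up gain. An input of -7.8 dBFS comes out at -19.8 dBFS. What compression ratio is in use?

3:1

Input overshoot = -7.8 − (-25.8) = 18 dB; output overshoot = -19.8 − (-25.8) = 6 dB.
Ratio = 18 / 6 = 3.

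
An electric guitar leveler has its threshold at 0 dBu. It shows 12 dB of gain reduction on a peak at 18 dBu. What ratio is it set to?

3:1

Input overshoot = 18 − 0 = 18 dB.
Output overshoot = 18 − 12 = 6 dB.
Ratio = input overshoot / output overshoot = 18 / 6 = 3.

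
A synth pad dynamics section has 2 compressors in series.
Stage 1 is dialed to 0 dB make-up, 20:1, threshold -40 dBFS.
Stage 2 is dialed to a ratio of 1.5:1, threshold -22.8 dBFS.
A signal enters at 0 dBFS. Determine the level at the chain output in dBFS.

Stage 1: 40 dB above -40 dBFS, reduced 20:1 to 2 dB above → -38 dBFS.
Stage 2: -38 dBFS is at or below the -22.8 dBFS threshold — no compression; output -38 dBFS.

-38 dBFS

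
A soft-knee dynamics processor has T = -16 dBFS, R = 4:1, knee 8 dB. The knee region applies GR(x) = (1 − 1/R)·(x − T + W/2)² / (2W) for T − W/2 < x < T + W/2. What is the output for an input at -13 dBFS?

-15.296875 dBFS

x − T + W/2 = -13 − (-16) + 4 = 7.
GR = (1 − 1/4) × 7² / 16 = 0.75 × 49 / 16 = 2.296875 dB.
Output = -13 − 2.296875 = -15.296875 dBFS.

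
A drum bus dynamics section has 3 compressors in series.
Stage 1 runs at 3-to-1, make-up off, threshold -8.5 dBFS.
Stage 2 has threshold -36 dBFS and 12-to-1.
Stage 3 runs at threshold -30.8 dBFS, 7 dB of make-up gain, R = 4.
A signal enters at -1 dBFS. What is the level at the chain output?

-26.5 dBFS

Stage 1: overshoot 7.5 dB → 7.5/3 = 2.5 dB → -6 dBFS.
Stage 2: -6 dBFS is 30 dB over -36 dBFS; at 12:1 that becomes 2.5 dB over, giving -33.5 dBFS.
Stage 3: -33.5 dBFS is at or below the -30.8 dBFS threshold — no compression; make-up brings it to -26.5 dBFS.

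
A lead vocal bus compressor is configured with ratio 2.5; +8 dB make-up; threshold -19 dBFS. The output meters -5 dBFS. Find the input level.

Before make-up, the level was -5 − 8 = -13 dBFS.
Post-compression overshoot = -13 − (-19) = 6 dB.
Input overshoot = R × output overshoot = 15 dB → input = -19 + 15 = -4 dBFS.

-4 dBFS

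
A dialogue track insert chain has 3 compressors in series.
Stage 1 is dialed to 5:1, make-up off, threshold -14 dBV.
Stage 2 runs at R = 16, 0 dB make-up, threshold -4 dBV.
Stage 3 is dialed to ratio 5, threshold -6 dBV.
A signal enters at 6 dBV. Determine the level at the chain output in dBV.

Stage 1: 6 dBV is 20 dB over -14 dBV; at 5:1 that becomes 4 dB over, giving -10 dBV.
Stage 2: -10 dBV is at or below the -4 dBV threshold — no compression; output -10 dBV.
Stage 3: below threshold (-10 ≤ -6); passes unchanged; output -10 dBV.

-10 dBV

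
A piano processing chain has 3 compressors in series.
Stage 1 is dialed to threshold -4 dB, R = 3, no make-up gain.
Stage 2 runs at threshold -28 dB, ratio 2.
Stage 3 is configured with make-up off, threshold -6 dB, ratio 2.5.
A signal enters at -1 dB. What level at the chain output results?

Stage 1: overshoot 3 dB → 3/3 = 1 dB → -3 dB.
Stage 2: 25 dB above -28 dB, reduced 2:1 to 12.5 dB above → -15.5 dB.
Stage 3: below threshold (-15.5 ≤ -6); passes unchanged; output -15.5 dB.

-15.5 dB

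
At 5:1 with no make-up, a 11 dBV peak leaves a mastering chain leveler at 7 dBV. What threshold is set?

Gain reduction = 11 − 7 = 4 dB; output overshoot = GR / (R − 1) = 4 / 4 = 1 dB.
Threshold = output − output overshoot = 7 − 1 = 6 dBV.

6 dBV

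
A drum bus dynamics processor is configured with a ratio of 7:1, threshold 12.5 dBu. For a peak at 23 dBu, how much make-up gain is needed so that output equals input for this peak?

Overshoot 10.5 dB → 10.5/7 = 1.5 dB after compression, so the compressed level is 12.5 + 1.5 = 14 dBu.
Make-up = target − compressed = 23 − 14 = 9 dB.

9 dB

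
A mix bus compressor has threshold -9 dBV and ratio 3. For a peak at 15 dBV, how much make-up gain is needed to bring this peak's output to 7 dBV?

8 dB

Overshoot 24 dB → 24/3 = 8 dB after compression, so the compressed level is -9 + 8 = -1 dBV.
Make-up = target − compressed = 7 − (-1) = 8 dB.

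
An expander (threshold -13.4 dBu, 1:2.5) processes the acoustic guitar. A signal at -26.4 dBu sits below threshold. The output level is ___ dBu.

-45.9 dBu

Undershoot = (-13.4) − (-26.4) = 13 dB.
At 1:2.5, that expands to 32.5 dB under threshold.
Output = -13.4 − 32.5 = -45.9 dBu.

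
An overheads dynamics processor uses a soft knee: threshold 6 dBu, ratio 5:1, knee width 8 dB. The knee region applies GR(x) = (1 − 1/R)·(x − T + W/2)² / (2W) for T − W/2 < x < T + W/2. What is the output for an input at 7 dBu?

5.75 dBu

x − T + W/2 = 7 − 6 + 4 = 5.
GR = (1 − 1/5) × 5² / 16 = 0.8 × 25 / 16 = 1.25 dB.
Output = 7 − 1.25 = 5.75 dBu.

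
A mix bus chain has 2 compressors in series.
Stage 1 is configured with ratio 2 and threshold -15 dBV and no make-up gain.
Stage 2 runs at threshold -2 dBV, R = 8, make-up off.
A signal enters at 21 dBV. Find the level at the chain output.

-1.375 dBV

Stage 1: overshoot 36 dB → 36/2 = 18 dB → 3 dBV.
Stage 2: 5 dB above -2 dBV, reduced 8:1 to 0.625 dB above → -1.375 dBV.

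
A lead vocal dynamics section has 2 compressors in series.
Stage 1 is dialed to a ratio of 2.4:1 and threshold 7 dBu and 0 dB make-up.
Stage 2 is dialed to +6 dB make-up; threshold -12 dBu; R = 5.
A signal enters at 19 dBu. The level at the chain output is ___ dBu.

-1.2 dBu

Stage 1: 19 dBu is 12 dB over 7 dBu; at 2.4:1 that becomes 5 dB over, giving 12 dBu.
Stage 2: 12 dBu is 24 dB over -12 dBu; at 5:1 that becomes 4.8 dB over, giving -7.2 dBu; +6 dB make-up → -1.2 dBu.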